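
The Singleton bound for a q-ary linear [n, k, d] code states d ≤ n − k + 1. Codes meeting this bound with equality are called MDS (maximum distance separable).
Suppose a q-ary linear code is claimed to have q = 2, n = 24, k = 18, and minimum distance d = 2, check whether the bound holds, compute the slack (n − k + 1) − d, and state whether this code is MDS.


Singleton RHS = n − k + 1 = 7, slack = 5, bound satisfied, not MDS.

Singleton bound: d ≤ n − k + 1.
Here n = 24, k = 18, so n − k + 1 = 7.
Given d = 2, check d ≤ 7: YES.
Slack = (n − k + 1) − d = 5.
The code is NOT MDS (slack = 5 > 0).
Description: the claimed parameters are [24, 18, 2]_2; such a code would be non-MDS.


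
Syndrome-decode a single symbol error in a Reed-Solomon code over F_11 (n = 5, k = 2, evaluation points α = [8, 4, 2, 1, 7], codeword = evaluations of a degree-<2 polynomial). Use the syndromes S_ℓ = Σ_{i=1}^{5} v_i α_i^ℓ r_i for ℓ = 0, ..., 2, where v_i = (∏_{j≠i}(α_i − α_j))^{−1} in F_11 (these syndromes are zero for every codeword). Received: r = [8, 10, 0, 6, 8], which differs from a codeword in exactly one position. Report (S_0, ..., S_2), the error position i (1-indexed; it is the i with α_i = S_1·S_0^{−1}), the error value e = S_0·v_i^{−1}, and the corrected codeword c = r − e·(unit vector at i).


S = (3, 10, 4), error at position 5, error magnitude e = 5, c = [8, 10, 0, 6, 3].

Step 1: column multipliers v_i = (∏_{j≠i}(α_i − α_j))^{−1} mod 11.
  i = 1 (α = 8): (8−4)(8−2)(8−1)(8−7) = 4·6·7·1 = 168 ≡ 3, so v_1 = 3^{−1} = 4 (mod 11).
  i = 2 (α = 4): (4−8)(4−2)(4−1)(4−7) = (−4)·2·3·(−3) = 72 ≡ 6, so v_2 = 6^{−1} = 2 (mod 11).
  i = 3 (α = 2): (2−8)(2−4)(2−1)(2−7) = (−6)·(−2)·1·(−5) = −60 ≡ 6, so v_3 = 6^{−1} = 2 (mod 11).
  i = 4 (α = 1): (1−8)(1−4)(1−2)(1−7) = (−7)·(−3)·(−1)·(−6) = 126 ≡ 5, so v_4 = 5^{−1} = 9 (mod 11).
  i = 5 (α = 7): (7−8)(7−4)(7−2)(7−1) = (−1)·3·5·6 = −90 ≡ 9, so v_5 = 9^{−1} = 5 (mod 11).
  v = [4, 2, 2, 9, 5].
Step 2: syndromes of r = [8, 10, 0, 6, 8] (all sums mod 11).
  S_0 = Σ v_i r_i = 4·8 + 2·10 + 2·0 + 9·6 + 5·8 = 146 ≡ 3.
  S_1 = Σ v_i α_i r_i = 4·8·8 + 2·4·10 + 2·2·0 + 9·1·6 + 5·7·8 = 670 ≡ 10.
  α_i^2 mod 11 = [9, 5, 4, 1, 5].
  S_2 = Σ v_i α_i^2 r_i = 4·9·8 + 2·5·10 + 2·4·0 + 9·1·6 + 5·5·8 = 642 ≡ 4.
  S = (3, 10, 4) ≠ 0, so r is not a codeword (an error is present).
Step 3: locate the error. For a single error e at position i, S_ℓ = v_i·e·α_i^ℓ, so α_err = S_1/S_0.
  S_0^{−1} = 3^{−1} = 4 (mod 11), so α_err = 10·4 = 40 ≡ 7 = α_5. Error position i = 5.
  Consistency check: S_2/S_1 = 4·10 = 40 ≡ 7 = α_err ✓ (single-error assumption holds).
Step 4: error magnitude e = S_0/v_5 = S_0·∏_{j≠5}(α_5 − α_j) = 3·9 = 27 ≡ 5 (mod 11).
Step 5: correct position 5: c_5 = r_5 − e = 8 − 5 ≡ 3 (mod 11). Hence c = [8, 10, 0, 6, 3].
  Check: interpolating c through the α_i gives m(x) = 1 + 5·x (degree < 2) with m(α_i) = c_i for every i, so c is indeed a codeword.


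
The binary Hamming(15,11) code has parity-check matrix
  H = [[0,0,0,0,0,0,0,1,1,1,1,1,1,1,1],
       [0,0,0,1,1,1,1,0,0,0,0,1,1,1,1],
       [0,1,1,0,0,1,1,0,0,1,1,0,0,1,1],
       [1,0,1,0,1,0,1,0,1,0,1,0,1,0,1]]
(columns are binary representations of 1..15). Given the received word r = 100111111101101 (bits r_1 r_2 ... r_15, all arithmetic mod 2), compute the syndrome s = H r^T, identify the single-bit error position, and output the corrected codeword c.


s = (0, 1, 0, 0)^T, error position = 4, corrected codeword c = 100011111101101

Compute s = H r^T mod 2 one row at a time:
  s_1 = 1 + 1 + 1 + 0 + 1 + 1 + 0 + 1 = 6 ≡ 0 (mod 2).
  s_2 = 1 + 1 + 1 + 1 + 1 + 1 + 0 + 1 = 7 ≡ 1 (mod 2).
  s_3 = 0 + 0 + 1 + 1 + 1 + 0 + 0 + 1 = 4 ≡ 0 (mod 2).
  s_4 = 1 + 0 + 1 + 1 + 1 + 0 + 1 + 1 = 6 ≡ 0 (mod 2).
s = (0, 1, 0, 0)^T — this equals column 4 of H (binary 0100), so error is at position 4.
Correct: flip bit 4 of r = 100111111101101 to get c = 100011111101101.


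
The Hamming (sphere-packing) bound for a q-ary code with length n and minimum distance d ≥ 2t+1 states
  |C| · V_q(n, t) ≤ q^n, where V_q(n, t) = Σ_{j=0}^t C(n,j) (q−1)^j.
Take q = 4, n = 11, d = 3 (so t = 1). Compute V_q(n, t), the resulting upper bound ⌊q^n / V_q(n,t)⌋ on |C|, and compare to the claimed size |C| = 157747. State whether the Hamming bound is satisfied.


V_q(n, t) = 34, q^n = 4194304, Hamming bound = 123361, |C| = 157747 > bound (violated).

Step 1: Compute V_q(n, t) = Σ_{j=0}^1 C(n, j) (q−1)^j.
  j = 0: C(11,0)·(3)^0 = 1·1 = 1.
  j = 1: C(11,1)·(3)^1 = 11·3 = 33.
  V_q(n, t) = 1 + 33 = 34.
Step 2: q^n = 4^11 = 4194304.
Step 3: Hamming bound ⌊q^n / V_q(n,t)⌋ = ⌊4194304/34⌋ = 123361.
Step 4: Compare |C| = 157747 to 123361: violated.
The claimed |C| lies above the Hamming bound, so no 4-ary code of length 11 with d ≥ 3 can have 157747 codewords.


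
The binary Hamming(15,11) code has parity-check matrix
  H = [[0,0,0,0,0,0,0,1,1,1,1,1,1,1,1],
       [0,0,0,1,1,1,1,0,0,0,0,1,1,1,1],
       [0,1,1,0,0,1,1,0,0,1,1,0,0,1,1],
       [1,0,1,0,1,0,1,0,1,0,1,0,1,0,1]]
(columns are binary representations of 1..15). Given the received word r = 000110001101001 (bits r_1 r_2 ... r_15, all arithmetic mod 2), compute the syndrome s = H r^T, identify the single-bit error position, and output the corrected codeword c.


s = (0, 0, 0, 1)^T, error position = 1, corrected codeword c = 100110001101001

Compute s = H r^T mod 2 one row at a time:
  s_1 = 0 + 1 + 1 + 0 + 1 + 0 + 0 + 1 = 4 ≡ 0 (mod 2).
  s_2 = 1 + 1 + 0 + 0 + 1 + 0 + 0 + 1 = 4 ≡ 0 (mod 2).
  s_3 = 0 + 0 + 0 + 0 + 1 + 0 + 0 + 1 = 2 ≡ 0 (mod 2).
  s_4 = 0 + 0 + 1 + 0 + 1 + 0 + 0 + 1 = 3 ≡ 1 (mod 2).
s = (0, 0, 0, 1)^T — this equals column 1 of H (binary 0001), so error is at position 1.
Correct: flip bit 1 of r = 000110001101001 to get c = 100110001101001.


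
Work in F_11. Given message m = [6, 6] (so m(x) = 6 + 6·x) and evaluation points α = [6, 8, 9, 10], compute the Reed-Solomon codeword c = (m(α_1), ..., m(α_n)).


c = [9, 10, 5, 0]

Message polynomial: m(x) = 6 + 6·x (mod 11).
For each evaluation point α_i, compute m(α_i) mod 11:
  α_1 = 6: Horner steps 6 → 9, so m(6) = 9.
  α_2 = 8: Horner steps 6 → 10, so m(8) = 10.
  α_3 = 9: Horner steps 6 → 5, so m(9) = 5.
  α_4 = 10: Horner steps 6 → 0, so m(10) = 0.
Codeword c = [9, 10, 5, 0] ∈ F_11^4.


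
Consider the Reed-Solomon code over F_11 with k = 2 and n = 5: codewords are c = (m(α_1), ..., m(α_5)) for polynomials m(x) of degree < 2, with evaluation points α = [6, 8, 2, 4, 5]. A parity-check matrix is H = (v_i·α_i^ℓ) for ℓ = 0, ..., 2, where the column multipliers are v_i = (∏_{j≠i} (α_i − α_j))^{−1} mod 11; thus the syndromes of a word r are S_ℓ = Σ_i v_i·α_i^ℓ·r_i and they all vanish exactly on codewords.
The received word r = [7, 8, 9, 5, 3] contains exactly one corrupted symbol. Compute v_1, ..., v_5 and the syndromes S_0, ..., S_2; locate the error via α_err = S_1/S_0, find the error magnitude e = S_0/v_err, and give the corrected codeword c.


S = (1, 6, 3), error at position 1, error magnitude e = 6, c = [1, 8, 9, 5, 3].

Step 1: column multipliers v_i = (∏_{j≠i}(α_i − α_j))^{−1} mod 11.
  i = 1 (α = 6): (6−8)(6−2)(6−4)(6−5) = (−2)·4·2·1 = −16 ≡ 6, so v_1 = 6^{−1} = 2 (mod 11).
  i = 2 (α = 8): (8−6)(8−2)(8−4)(8−5) = 2·6·4·3 = 144 ≡ 1, so v_2 = 1^{−1} = 1 (mod 11).
  i = 3 (α = 2): (2−6)(2−8)(2−4)(2−5) = (−4)·(−6)·(−2)·(−3) = 144 ≡ 1, so v_3 = 1^{−1} = 1 (mod 11).
  i = 4 (α = 4): (4−6)(4−8)(4−2)(4−5) = (−2)·(−4)·2·(−1) = −16 ≡ 6, so v_4 = 6^{−1} = 2 (mod 11).
  i = 5 (α = 5): (5−6)(5−8)(5−2)(5−4) = (−1)·(−3)·3·1 = 9 ≡ 9, so v_5 = 9^{−1} = 5 (mod 11).
  v = [2, 1, 1, 2, 5].
Step 2: syndromes of r = [7, 8, 9, 5, 3] (all sums mod 11).
  S_0 = Σ v_i r_i = 2·7 + 1·8 + 1·9 + 2·5 + 5·3 = 56 ≡ 1.
  S_1 = Σ v_i α_i r_i = 2·6·7 + 1·8·8 + 1·2·9 + 2·4·5 + 5·5·3 = 281 ≡ 6.
  α_i^2 mod 11 = [3, 9, 4, 5, 3].
  S_2 = Σ v_i α_i^2 r_i = 2·3·7 + 1·9·8 + 1·4·9 + 2·5·5 + 5·3·3 = 245 ≡ 3.
  S = (1, 6, 3) ≠ 0, so r is not a codeword (an error is present).
Step 3: locate the error. For a single error e at position i, S_ℓ = v_i·e·α_i^ℓ, so α_err = S_1/S_0.
  S_0^{−1} = 1^{−1} = 1 (mod 11), so α_err = 6·1 = 6 ≡ 6 = α_1. Error position i = 1.
  Consistency check: S_2/S_1 = 3·2 = 6 ≡ 6 = α_err ✓ (single-error assumption holds).
Step 4: error magnitude e = S_0/v_1 = S_0·∏_{j≠1}(α_1 − α_j) = 1·6 = 6 ≡ 6 (mod 11).
Step 5: correct position 1: c_1 = r_1 − e = 7 − 6 ≡ 1 (mod 11). Hence c = [1, 8, 9, 5, 3].
  Check: interpolating c through the α_i gives m(x) = 2 + 9·x (degree < 2) with m(α_i) = c_i for every i, so c is indeed a codeword.


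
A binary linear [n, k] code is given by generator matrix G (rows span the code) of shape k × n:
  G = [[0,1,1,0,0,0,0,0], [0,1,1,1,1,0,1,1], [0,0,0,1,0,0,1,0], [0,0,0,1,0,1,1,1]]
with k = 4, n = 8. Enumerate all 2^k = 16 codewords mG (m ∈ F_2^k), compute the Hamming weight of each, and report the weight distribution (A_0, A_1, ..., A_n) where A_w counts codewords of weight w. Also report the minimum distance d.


Weight distribution: A_0 = 1, A_2 = 5, A_4 = 7, A_6 = 3. Minimum distance d = 2.

Enumerate all 2^4 = 16 messages m ∈ F_2^4.
For each, compute codeword c = mG in F_2^8, then tally its weight.
  m = 0000 → c = 00000000, weight = 0.
  m = 1000 → c = 01100000, weight = 2.
  m = 0100 → c = 01111011, weight = 6.
  m = 1100 → c = 00011011, weight = 4.
  m = 0010 → c = 00010010, weight = 2.
  m = 1010 → c = 01110010, weight = 4.
  m = 0110 → c = 01101001, weight = 4.
  m = 1110 → c = 00001001, weight = 2.
  m = 0001 → c = 00010111, weight = 4.
  m = 1001 → c = 01110111, weight = 6.
  m = 0101 → c = 01101100, weight = 4.
  m = 1101 → c = 00001100, weight = 2.
  m = 0011 → c = 00000101, weight = 2.
  m = 1011 → c = 01100101, weight = 4.
  m = 0111 → c = 01111110, weight = 6.
  m = 1111 → c = 00011110, weight = 4.
Tally weights:
  weight 0: 1 codewords.
  weight 2: 5 codewords.
  weight 4: 7 codewords.
  weight 6: 3 codewords.
Minimum distance d = smallest w > 0 with A_w > 0 = 2.
Sanity: Σ A_w = 16 = 2^4 = 16 ✓.


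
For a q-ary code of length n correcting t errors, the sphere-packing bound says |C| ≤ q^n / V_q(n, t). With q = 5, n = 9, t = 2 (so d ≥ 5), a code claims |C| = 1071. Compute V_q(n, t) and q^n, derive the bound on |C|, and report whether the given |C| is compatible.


V_q(n, t) = 613, q^n = 1953125, Hamming bound = 3186, |C| = 1071 ≤ bound (satisfied).

Step 1: Compute V_q(n, t) = Σ_{j=0}^2 C(n, j) (q−1)^j.
  j = 0: C(9,0)·(4)^0 = 1·1 = 1.
  j = 1: C(9,1)·(4)^1 = 9·4 = 36.
  j = 2: C(9,2)·(4)^2 = 36·16 = 576.
  V_q(n, t) = 1 + 36 + 576 = 613.
Step 2: q^n = 5^9 = 1953125.
Step 3: Hamming bound ⌊q^n / V_q(n,t)⌋ = ⌊1953125/613⌋ = 3186.
Step 4: Compare |C| = 1071 to 3186: satisfied.
The claimed |C| lies below the Hamming bound.


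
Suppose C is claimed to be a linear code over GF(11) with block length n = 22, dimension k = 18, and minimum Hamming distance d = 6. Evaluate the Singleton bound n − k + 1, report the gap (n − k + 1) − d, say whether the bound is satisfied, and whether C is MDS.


Singleton RHS = n − k + 1 = 5, slack = -1, bound violated (no such code; not MDS).

Singleton bound: d ≤ n − k + 1.
Here n = 22, k = 18, so n − k + 1 = 5.
Given d = 6, check d ≤ 5: NO.
Slack = (n − k + 1) − d = -1.
The slack is negative: d = 6 exceeds n − k + 1 = 5 by 1, so the Singleton bound is violated and no linear [22, 18, 6]_11 code can exist. In particular it is not MDS (MDS requires d = n − k + 1 exactly).
Description: the claimed parameters are [22, 18, 6]_11; such a code would be impossible (violates the Singleton bound).


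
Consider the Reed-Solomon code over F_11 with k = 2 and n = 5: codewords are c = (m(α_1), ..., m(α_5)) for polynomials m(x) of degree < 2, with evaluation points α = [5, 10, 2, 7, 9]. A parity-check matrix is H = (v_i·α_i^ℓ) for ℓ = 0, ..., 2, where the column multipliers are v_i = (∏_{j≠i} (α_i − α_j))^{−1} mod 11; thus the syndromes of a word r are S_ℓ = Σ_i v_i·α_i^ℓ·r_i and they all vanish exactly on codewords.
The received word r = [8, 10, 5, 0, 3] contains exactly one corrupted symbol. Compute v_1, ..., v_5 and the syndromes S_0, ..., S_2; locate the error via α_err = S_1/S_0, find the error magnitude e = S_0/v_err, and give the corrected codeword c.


S = (10, 9, 7), error at position 3, error magnitude e = 7, c = [8, 10, 9, 0, 3].

Step 1: column multipliers v_i = (∏_{j≠i}(α_i − α_j))^{−1} mod 11.
  i = 1 (α = 5): (5−10)(5−2)(5−7)(5−9) = (−5)·3·(−2)·(−4) = −120 ≡ 1, so v_1 = 1^{−1} = 1 (mod 11).
  i = 2 (α = 10): (10−5)(10−2)(10−7)(10−9) = 5·8·3·1 = 120 ≡ 10, so v_2 = 10^{−1} = 10 (mod 11).
  i = 3 (α = 2): (2−5)(2−10)(2−7)(2−9) = (−3)·(−8)·(−5)·(−7) = 840 ≡ 4, so v_3 = 4^{−1} = 3 (mod 11).
  i = 4 (α = 7): (7−5)(7−10)(7−2)(7−9) = 2·(−3)·5·(−2) = 60 ≡ 5, so v_4 = 5^{−1} = 9 (mod 11).
  i = 5 (α = 9): (9−5)(9−10)(9−2)(9−7) = 4·(−1)·7·2 = −56 ≡ 10, so v_5 = 10^{−1} = 10 (mod 11).
  v = [1, 10, 3, 9, 10].
Step 2: syndromes of r = [8, 10, 5, 0, 3] (all sums mod 11).
  S_0 = Σ v_i r_i = 1·8 + 10·10 + 3·5 + 9·0 + 10·3 = 153 ≡ 10.
  S_1 = Σ v_i α_i r_i = 1·5·8 + 10·10·10 + 3·2·5 + 9·7·0 + 10·9·3 = 1340 ≡ 9.
  α_i^2 mod 11 = [3, 1, 4, 5, 4].
  S_2 = Σ v_i α_i^2 r_i = 1·3·8 + 10·1·10 + 3·4·5 + 9·5·0 + 10·4·3 = 304 ≡ 7.
  S = (10, 9, 7) ≠ 0, so r is not a codeword (an error is present).
Step 3: locate the error. For a single error e at position i, S_ℓ = v_i·e·α_i^ℓ, so α_err = S_1/S_0.
  S_0^{−1} = 10^{−1} = 10 (mod 11), so α_err = 9·10 = 90 ≡ 2 = α_3. Error position i = 3.
  Consistency check: S_2/S_1 = 7·5 = 35 ≡ 2 = α_err ✓ (single-error assumption holds).
Step 4: error magnitude e = S_0/v_3 = S_0·∏_{j≠3}(α_3 − α_j) = 10·4 = 40 ≡ 7 (mod 11).
Step 5: correct position 3: c_3 = r_3 − e = 5 − 7 ≡ 9 (mod 11). Hence c = [8, 10, 9, 0, 3].
  Check: interpolating c through the α_i gives m(x) = 6 + 7·x (degree < 2) with m(α_i) = c_i for every i, so c is indeed a codeword.


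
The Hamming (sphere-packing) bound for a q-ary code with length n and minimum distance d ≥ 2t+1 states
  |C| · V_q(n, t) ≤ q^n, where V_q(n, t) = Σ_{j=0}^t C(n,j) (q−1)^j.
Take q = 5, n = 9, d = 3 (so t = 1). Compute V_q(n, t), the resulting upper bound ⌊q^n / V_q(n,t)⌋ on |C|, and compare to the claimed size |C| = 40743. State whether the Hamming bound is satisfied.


V_q(n, t) = 37, q^n = 1953125, Hamming bound = 52787, |C| = 40743 ≤ bound (satisfied).

Step 1: Compute V_q(n, t) = Σ_{j=0}^1 C(n, j) (q−1)^j.
  j = 0: C(9,0)·(4)^0 = 1·1 = 1.
  j = 1: C(9,1)·(4)^1 = 9·4 = 36.
  V_q(n, t) = 1 + 36 = 37.
Step 2: q^n = 5^9 = 1953125.
Step 3: Hamming bound ⌊q^n / V_q(n,t)⌋ = ⌊1953125/37⌋ = 52787.
Step 4: Compare |C| = 40743 to 52787: satisfied.
The claimed |C| lies below the Hamming bound.


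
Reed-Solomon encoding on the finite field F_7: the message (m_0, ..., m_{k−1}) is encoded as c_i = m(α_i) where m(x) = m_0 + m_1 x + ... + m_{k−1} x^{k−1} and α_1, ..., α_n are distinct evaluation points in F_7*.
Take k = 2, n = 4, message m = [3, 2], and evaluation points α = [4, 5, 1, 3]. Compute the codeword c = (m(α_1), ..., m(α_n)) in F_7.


c = [4, 6, 5, 2]

Message polynomial: m(x) = 3 + 2·x (mod 7).
For each evaluation point α_i, compute m(α_i) mod 7:
  α_1 = 4: Horner steps 2 → 4, so m(4) = 4.
  α_2 = 5: Horner steps 2 → 6, so m(5) = 6.
  α_3 = 1: Horner steps 2 → 5, so m(1) = 5.
  α_4 = 3: Horner steps 2 → 2, so m(3) = 2.
Codeword c = [4, 6, 5, 2] ∈ F_7^4.


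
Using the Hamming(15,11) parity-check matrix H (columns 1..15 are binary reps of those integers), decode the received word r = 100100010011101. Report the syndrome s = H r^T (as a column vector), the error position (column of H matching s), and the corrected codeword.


s = (1, 0, 0, 0)^T, error position = 8, corrected codeword c = 100100000011101

Compute s = H r^T mod 2 one row at a time:
  s_1 = 1 + 0 + 0 + 1 + 1 + 1 + 0 + 1 = 5 ≡ 1 (mod 2).
  s_2 = 1 + 0 + 0 + 0 + 1 + 1 + 0 + 1 = 4 ≡ 0 (mod 2).
  s_3 = 0 + 0 + 0 + 0 + 0 + 1 + 0 + 1 = 2 ≡ 0 (mod 2).
  s_4 = 1 + 0 + 0 + 0 + 0 + 1 + 1 + 1 = 4 ≡ 0 (mod 2).
s = (1, 0, 0, 0)^T — this equals column 8 of H (binary 1000), so error is at position 8.
Correct: flip bit 8 of r = 100100010011101 to get c = 100100000011101.


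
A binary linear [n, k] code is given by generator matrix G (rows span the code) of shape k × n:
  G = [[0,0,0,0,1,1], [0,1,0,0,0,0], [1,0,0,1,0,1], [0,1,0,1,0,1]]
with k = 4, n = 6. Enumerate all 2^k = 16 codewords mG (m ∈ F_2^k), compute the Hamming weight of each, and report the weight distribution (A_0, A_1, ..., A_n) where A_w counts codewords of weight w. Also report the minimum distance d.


Weight distribution: A_0 = 1, A_1 = 2, A_2 = 4, A_3 = 6, A_4 = 3. Minimum distance d = 1.

Enumerate all 2^4 = 16 messages m ∈ F_2^4.
For each, compute codeword c = mG in F_2^6, then tally its weight.
  m = 0000 → c = 000000, weight = 0.
  m = 1000 → c = 000011, weight = 2.
  m = 0100 → c = 010000, weight = 1.
  m = 1100 → c = 010011, weight = 3.
  m = 0010 → c = 100101, weight = 3.
  m = 1010 → c = 100110, weight = 3.
  m = 0110 → c = 110101, weight = 4.
  m = 1110 → c = 110110, weight = 4.
  m = 0001 → c = 010101, weight = 3.
  m = 1001 → c = 010110, weight = 3.
  m = 0101 → c = 000101, weight = 2.
  m = 1101 → c = 000110, weight = 2.
  m = 0011 → c = 110000, weight = 2.
  m = 1011 → c = 110011, weight = 4.
  m = 0111 → c = 100000, weight = 1.
  m = 1111 → c = 100011, weight = 3.
Tally weights:
  weight 0: 1 codewords.
  weight 1: 2 codewords.
  weight 2: 4 codewords.
  weight 3: 6 codewords.
  weight 4: 3 codewords.
Minimum distance d = smallest w > 0 with A_w > 0 = 1.
Sanity: Σ A_w = 16 = 2^4 = 16 ✓.


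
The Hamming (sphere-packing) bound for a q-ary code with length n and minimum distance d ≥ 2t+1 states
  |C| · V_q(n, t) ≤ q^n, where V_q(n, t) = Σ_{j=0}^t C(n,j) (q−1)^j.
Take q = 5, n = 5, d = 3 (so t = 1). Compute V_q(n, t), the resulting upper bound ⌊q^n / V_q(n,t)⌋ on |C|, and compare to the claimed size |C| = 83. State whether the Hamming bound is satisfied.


V_q(n, t) = 21, q^n = 3125, Hamming bound = 148, |C| = 83 ≤ bound (satisfied).

Step 1: Compute V_q(n, t) = Σ_{j=0}^1 C(n, j) (q−1)^j.
  j = 0: C(5,0)·(4)^0 = 1·1 = 1.
  j = 1: C(5,1)·(4)^1 = 5·4 = 20.
  V_q(n, t) = 1 + 20 = 21.
Step 2: q^n = 5^5 = 3125.
Step 3: Hamming bound ⌊q^n / V_q(n,t)⌋ = ⌊3125/21⌋ = 148.
Step 4: Compare |C| = 83 to 148: satisfied.
The claimed |C| lies below the Hamming bound.


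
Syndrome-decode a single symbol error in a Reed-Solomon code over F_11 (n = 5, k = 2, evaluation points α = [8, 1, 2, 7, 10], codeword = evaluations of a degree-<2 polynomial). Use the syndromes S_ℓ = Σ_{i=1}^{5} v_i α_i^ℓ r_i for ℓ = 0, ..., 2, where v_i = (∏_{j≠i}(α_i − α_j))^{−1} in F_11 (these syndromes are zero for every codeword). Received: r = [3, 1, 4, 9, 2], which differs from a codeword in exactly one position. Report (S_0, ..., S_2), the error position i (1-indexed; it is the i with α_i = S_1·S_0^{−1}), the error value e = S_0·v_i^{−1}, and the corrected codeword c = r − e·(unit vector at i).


S = (10, 9, 7), error at position 3, error magnitude e = 9, c = [3, 1, 6, 9, 2].

Step 1: column multipliers v_i = (∏_{j≠i}(α_i − α_j))^{−1} mod 11.
  i = 1 (α = 8): (8−1)(8−2)(8−7)(8−10) = 7·6·1·(−2) = −84 ≡ 4, so v_1 = 4^{−1} = 3 (mod 11).
  i = 2 (α = 1): (1−8)(1−2)(1−7)(1−10) = (−7)·(−1)·(−6)·(−9) = 378 ≡ 4, so v_2 = 4^{−1} = 3 (mod 11).
  i = 3 (α = 2): (2−8)(2−1)(2−7)(2−10) = (−6)·1·(−5)·(−8) = −240 ≡ 2, so v_3 = 2^{−1} = 6 (mod 11).
  i = 4 (α = 7): (7−8)(7−1)(7−2)(7−10) = (−1)·6·5·(−3) = 90 ≡ 2, so v_4 = 2^{−1} = 6 (mod 11).
  i = 5 (α = 10): (10−8)(10−1)(10−2)(10−7) = 2·9·8·3 = 432 ≡ 3, so v_5 = 3^{−1} = 4 (mod 11).
  v = [3, 3, 6, 6, 4].
Step 2: syndromes of r = [3, 1, 4, 9, 2] (all sums mod 11).
  S_0 = Σ v_i r_i = 3·3 + 3·1 + 6·4 + 6·9 + 4·2 = 98 ≡ 10.
  S_1 = Σ v_i α_i r_i = 3·8·3 + 3·1·1 + 6·2·4 + 6·7·9 + 4·10·2 = 581 ≡ 9.
  α_i^2 mod 11 = [9, 1, 4, 5, 1].
  S_2 = Σ v_i α_i^2 r_i = 3·9·3 + 3·1·1 + 6·4·4 + 6·5·9 + 4·1·2 = 458 ≡ 7.
  S = (10, 9, 7) ≠ 0, so r is not a codeword (an error is present).
Step 3: locate the error. For a single error e at position i, S_ℓ = v_i·e·α_i^ℓ, so α_err = S_1/S_0.
  S_0^{−1} = 10^{−1} = 10 (mod 11), so α_err = 9·10 = 90 ≡ 2 = α_3. Error position i = 3.
  Consistency check: S_2/S_1 = 7·5 = 35 ≡ 2 = α_err ✓ (single-error assumption holds).
Step 4: error magnitude e = S_0/v_3 = S_0·∏_{j≠3}(α_3 − α_j) = 10·2 = 20 ≡ 9 (mod 11).
Step 5: correct position 3: c_3 = r_3 − e = 4 − 9 ≡ 6 (mod 11). Hence c = [3, 1, 6, 9, 2].
  Check: interpolating c through the α_i gives m(x) = 7 + 5·x (degree < 2) with m(α_i) = c_i for every i, so c is indeed a codeword.


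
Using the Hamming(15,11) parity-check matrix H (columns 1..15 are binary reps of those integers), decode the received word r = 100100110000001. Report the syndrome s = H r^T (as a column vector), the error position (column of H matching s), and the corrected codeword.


s = (0, 1, 0, 1)^T, error position = 5, corrected codeword c = 100110110000001

Compute s = H r^T mod 2 one row at a time:
  s_1 = 1 + 0 + 0 + 0 + 0 + 0 + 0 + 1 = 2 ≡ 0 (mod 2).
  s_2 = 1 + 0 + 0 + 1 + 0 + 0 + 0 + 1 = 3 ≡ 1 (mod 2).
  s_3 = 0 + 0 + 0 + 1 + 0 + 0 + 0 + 1 = 2 ≡ 0 (mod 2).
  s_4 = 1 + 0 + 0 + 1 + 0 + 0 + 0 + 1 = 3 ≡ 1 (mod 2).
s = (0, 1, 0, 1)^T — this equals column 5 of H (binary 0101), so error is at position 5.
Correct: flip bit 5 of r = 100100110000001 to get c = 100110110000001.


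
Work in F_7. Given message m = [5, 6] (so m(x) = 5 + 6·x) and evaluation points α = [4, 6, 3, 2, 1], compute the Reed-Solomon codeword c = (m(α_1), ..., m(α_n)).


c = [1, 6, 2, 3, 4]

Message polynomial: m(x) = 5 + 6·x (mod 7).
For each evaluation point α_i, compute m(α_i) mod 7:
  α_1 = 4: Horner steps 6 → 1, so m(4) = 1.
  α_2 = 6: Horner steps 6 → 6, so m(6) = 6.
  α_3 = 3: Horner steps 6 → 2, so m(3) = 2.
  α_4 = 2: Horner steps 6 → 3, so m(2) = 3.
  α_5 = 1: Horner steps 6 → 4, so m(1) = 4.
Codeword c = [1, 6, 2, 3, 4] ∈ F_7^5.


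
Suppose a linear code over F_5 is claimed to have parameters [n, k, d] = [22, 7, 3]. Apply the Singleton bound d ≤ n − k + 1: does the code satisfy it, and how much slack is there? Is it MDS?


Singleton RHS = n − k + 1 = 16, slack = 13, bound satisfied, not MDS.

Singleton bound: d ≤ n − k + 1.
Here n = 22, k = 7, so n − k + 1 = 16.
Given d = 3, check d ≤ 16: YES.
Slack = (n − k + 1) − d = 13.
The code is NOT MDS (slack = 13 > 0).
Description: the claimed parameters are [22, 7, 3]_5; such a code would be non-MDS.


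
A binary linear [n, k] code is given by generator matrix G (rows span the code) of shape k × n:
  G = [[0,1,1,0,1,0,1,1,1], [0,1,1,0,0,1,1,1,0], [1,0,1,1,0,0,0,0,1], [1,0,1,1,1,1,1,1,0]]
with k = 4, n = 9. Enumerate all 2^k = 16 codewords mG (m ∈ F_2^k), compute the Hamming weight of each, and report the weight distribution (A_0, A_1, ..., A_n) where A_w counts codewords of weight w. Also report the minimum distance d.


Weight distribution: A_0 = 1, A_2 = 1, A_3 = 2, A_4 = 3, A_5 = 4, A_6 = 3, A_7 = 2. Minimum distance d = 2.

Enumerate all 2^4 = 16 messages m ∈ F_2^4.
For each, compute codeword c = mG in F_2^9, then tally its weight.
  m = 0000 → c = 000000000, weight = 0.
  m = 1000 → c = 011010111, weight = 6.
  m = 0100 → c = 011001110, weight = 5.
  m = 1100 → c = 000011001, weight = 3.
  m = 0010 → c = 101100001, weight = 4.
  m = 1010 → c = 110110110, weight = 6.
  m = 0110 → c = 110101111, weight = 7.
  m = 1110 → c = 101111000, weight = 5.
  m = 0001 → c = 101111110, weight = 7.
  m = 1001 → c = 110101001, weight = 5.
  m = 0101 → c = 110110000, weight = 4.
  m = 1101 → c = 101100111, weight = 6.
  m = 0011 → c = 000011111, weight = 5.
  m = 1011 → c = 011001000, weight = 3.
  m = 0111 → c = 011010001, weight = 4.
  m = 1111 → c = 000000110, weight = 2.
Tally weights:
  weight 0: 1 codewords.
  weight 2: 1 codewords.
  weight 3: 2 codewords.
  weight 4: 3 codewords.
  weight 5: 4 codewords.
  weight 6: 3 codewords.
  weight 7: 2 codewords.
Minimum distance d = smallest w > 0 with A_w > 0 = 2.
Sanity: Σ A_w = 16 = 2^4 = 16 ✓.


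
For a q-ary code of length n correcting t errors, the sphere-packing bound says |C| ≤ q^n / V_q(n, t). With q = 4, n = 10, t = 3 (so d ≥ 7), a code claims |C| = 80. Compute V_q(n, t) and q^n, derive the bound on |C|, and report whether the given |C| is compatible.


V_q(n, t) = 3676, q^n = 1048576, Hamming bound = 285, |C| = 80 ≤ bound (satisfied).

Step 1: Compute V_q(n, t) = Σ_{j=0}^3 C(n, j) (q−1)^j.
  j = 0: C(10,0)·(3)^0 = 1·1 = 1.
  j = 1: C(10,1)·(3)^1 = 10·3 = 30.
  j = 2: C(10,2)·(3)^2 = 45·9 = 405.
  j = 3: C(10,3)·(3)^3 = 120·27 = 3240.
  V_q(n, t) = 1 + 30 + 405 + 3240 = 3676.
Step 2: q^n = 4^10 = 1048576.
Step 3: Hamming bound ⌊q^n / V_q(n,t)⌋ = ⌊1048576/3676⌋ = 285.
Step 4: Compare |C| = 80 to 285: satisfied.
The claimed |C| lies below the Hamming bound.


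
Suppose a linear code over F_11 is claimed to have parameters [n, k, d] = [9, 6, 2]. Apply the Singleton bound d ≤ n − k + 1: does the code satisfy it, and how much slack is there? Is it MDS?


Singleton RHS = n − k + 1 = 4, slack = 2, bound satisfied, not MDS.

Singleton bound: d ≤ n − k + 1.
Here n = 9, k = 6, so n − k + 1 = 4.
Given d = 2, check d ≤ 4: YES.
Slack = (n − k + 1) − d = 2.
The code is NOT MDS (slack = 2 > 0).
Description: the claimed parameters are [9, 6, 2]_11; such a code would be non-MDS.


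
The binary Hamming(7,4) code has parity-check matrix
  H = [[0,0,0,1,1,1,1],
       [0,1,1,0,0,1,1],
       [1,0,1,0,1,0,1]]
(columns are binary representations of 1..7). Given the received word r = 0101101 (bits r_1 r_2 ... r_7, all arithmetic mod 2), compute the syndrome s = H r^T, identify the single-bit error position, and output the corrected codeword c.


s = (1, 0, 0)^T, error position = 4, corrected codeword c = 0100101

Compute s = H r^T mod 2 one row at a time:
  s_1 = 1 + 1 + 0 + 1 = 3 ≡ 1 (mod 2).
  s_2 = 1 + 0 + 0 + 1 = 2 ≡ 0 (mod 2).
  s_3 = 0 + 0 + 1 + 1 = 2 ≡ 0 (mod 2).
s = (1, 0, 0)^T — this equals column 4 of H (binary 100), so error is at position 4.
Correct: flip bit 4 of r = 0101101 to get c = 0100101.


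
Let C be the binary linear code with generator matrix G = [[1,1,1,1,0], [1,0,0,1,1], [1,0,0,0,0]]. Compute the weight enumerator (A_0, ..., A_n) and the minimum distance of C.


Weight distribution: A_0 = 1, A_1 = 1, A_2 = 1, A_3 = 3, A_4 = 2. Minimum distance d = 1.

Enumerate all 2^3 = 8 messages m ∈ F_2^3.
For each, compute codeword c = mG in F_2^5, then tally its weight.
  m = 000 → c = 00000, weight = 0.
  m = 100 → c = 11110, weight = 4.
  m = 010 → c = 10011, weight = 3.
  m = 110 → c = 01101, weight = 3.
  m = 001 → c = 10000, weight = 1.
  m = 101 → c = 01110, weight = 3.
  m = 011 → c = 00011, weight = 2.
  m = 111 → c = 11101, weight = 4.
Tally weights:
  weight 0: 1 codewords.
  weight 1: 1 codewords.
  weight 2: 1 codewords.
  weight 3: 3 codewords.
  weight 4: 2 codewords.
Minimum distance d = smallest w > 0 with A_w > 0 = 1.
Sanity: Σ A_w = 8 = 2^3 = 8 ✓.


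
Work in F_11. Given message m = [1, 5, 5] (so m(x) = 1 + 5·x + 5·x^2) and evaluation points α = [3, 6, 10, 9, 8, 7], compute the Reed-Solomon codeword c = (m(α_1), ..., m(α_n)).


c = [6, 2, 1, 0, 9, 6]

Message polynomial: m(x) = 1 + 5·x + 5·x^2 (mod 11).
For each evaluation point α_i, compute m(α_i) mod 11:
  α_1 = 3: Horner steps 5 → 9 → 6, so m(3) = 6.
  α_2 = 6: Horner steps 5 → 2 → 2, so m(6) = 2.
  α_3 = 10: Horner steps 5 → 0 → 1, so m(10) = 1.
  α_4 = 9: Horner steps 5 → 6 → 0, so m(9) = 0.
  α_5 = 8: Horner steps 5 → 1 → 9, so m(8) = 9.
  α_6 = 7: Horner steps 5 → 7 → 6, so m(7) = 6.
Codeword c = [6, 2, 1, 0, 9, 6] ∈ F_11^6.


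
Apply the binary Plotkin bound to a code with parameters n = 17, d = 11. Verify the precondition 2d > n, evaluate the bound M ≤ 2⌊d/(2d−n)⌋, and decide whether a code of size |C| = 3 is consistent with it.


Plotkin bound M ≤ 4; given |C| = 3 ≤ bound (satisfied).

Check applicability: 2d = 22, n = 17.
2d − n = 5 > 0, so Plotkin applies.
Compute d/(2d−n) = 11/5 ≈ 2.2000.
⌊d/(2d−n)⌋ = 2.
Plotkin bound: M ≤ 2·2 = 4.
Given |C| = 3, check: satisfied.
This |C| is below the Plotkin bound.


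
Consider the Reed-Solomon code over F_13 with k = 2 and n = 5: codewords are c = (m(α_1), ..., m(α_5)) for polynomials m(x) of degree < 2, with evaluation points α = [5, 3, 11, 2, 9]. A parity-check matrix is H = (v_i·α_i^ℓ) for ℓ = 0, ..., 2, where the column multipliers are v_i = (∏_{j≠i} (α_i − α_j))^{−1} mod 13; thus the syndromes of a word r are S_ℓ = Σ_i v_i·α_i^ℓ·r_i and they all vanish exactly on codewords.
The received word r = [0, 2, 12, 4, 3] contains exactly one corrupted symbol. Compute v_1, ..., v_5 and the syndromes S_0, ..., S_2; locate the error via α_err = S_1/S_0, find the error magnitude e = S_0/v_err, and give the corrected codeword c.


S = (2, 10, 11), error at position 1, error magnitude e = 2, c = [11, 2, 12, 4, 3].

Step 1: column multipliers v_i = (∏_{j≠i}(α_i − α_j))^{−1} mod 13.
  i = 1 (α = 5): (5−3)(5−11)(5−2)(5−9) = 2·(−6)·3·(−4) = 144 ≡ 1, so v_1 = 1^{−1} = 1 (mod 13).
  i = 2 (α = 3): (3−5)(3−11)(3−2)(3−9) = (−2)·(−8)·1·(−6) = −96 ≡ 8, so v_2 = 8^{−1} = 5 (mod 13).
  i = 3 (α = 11): (11−5)(11−3)(11−2)(11−9) = 6·8·9·2 = 864 ≡ 6, so v_3 = 6^{−1} = 11 (mod 13).
  i = 4 (α = 2): (2−5)(2−3)(2−11)(2−9) = (−3)·(−1)·(−9)·(−7) = 189 ≡ 7, so v_4 = 7^{−1} = 2 (mod 13).
  i = 5 (α = 9): (9−5)(9−3)(9−11)(9−2) = 4·6·(−2)·7 = −336 ≡ 2, so v_5 = 2^{−1} = 7 (mod 13).
  v = [1, 5, 11, 2, 7].
Step 2: syndromes of r = [0, 2, 12, 4, 3] (all sums mod 13).
  S_0 = Σ v_i r_i = 1·0 + 5·2 + 11·12 + 2·4 + 7·3 = 171 ≡ 2.
  S_1 = Σ v_i α_i r_i = 1·5·0 + 5·3·2 + 11·11·12 + 2·2·4 + 7·9·3 = 1687 ≡ 10.
  α_i^2 mod 13 = [12, 9, 4, 4, 3].
  S_2 = Σ v_i α_i^2 r_i = 1·12·0 + 5·9·2 + 11·4·12 + 2·4·4 + 7·3·3 = 713 ≡ 11.
  S = (2, 10, 11) ≠ 0, so r is not a codeword (an error is present).
Step 3: locate the error. For a single error e at position i, S_ℓ = v_i·e·α_i^ℓ, so α_err = S_1/S_0.
  S_0^{−1} = 2^{−1} = 7 (mod 13), so α_err = 10·7 = 70 ≡ 5 = α_1. Error position i = 1.
  Consistency check: S_2/S_1 = 11·4 = 44 ≡ 5 = α_err ✓ (single-error assumption holds).
Step 4: error magnitude e = S_0/v_1 = S_0·∏_{j≠1}(α_1 − α_j) = 2·1 = 2 ≡ 2 (mod 13).
Step 5: correct position 1: c_1 = r_1 − e = 0 − 2 ≡ 11 (mod 13). Hence c = [11, 2, 12, 4, 3].
  Check: interpolating c through the α_i gives m(x) = 8 + 11·x (degree < 2) with m(α_i) = c_i for every i, so c is indeed a codeword.


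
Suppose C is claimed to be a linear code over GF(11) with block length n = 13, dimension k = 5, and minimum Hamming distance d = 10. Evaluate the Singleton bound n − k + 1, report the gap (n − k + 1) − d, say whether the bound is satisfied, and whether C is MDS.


Singleton RHS = n − k + 1 = 9, slack = -1, bound violated (no such code; not MDS).

Singleton bound: d ≤ n − k + 1.
Here n = 13, k = 5, so n − k + 1 = 9.
Given d = 10, check d ≤ 9: NO.
Slack = (n − k + 1) − d = -1.
The slack is negative: d = 10 exceeds n − k + 1 = 9 by 1, so the Singleton bound is violated and no linear [13, 5, 10]_11 code can exist. In particular it is not MDS (MDS requires d = n − k + 1 exactly).
Description: the claimed parameters are [13, 5, 10]_11; such a code would be impossible (violates the Singleton bound).


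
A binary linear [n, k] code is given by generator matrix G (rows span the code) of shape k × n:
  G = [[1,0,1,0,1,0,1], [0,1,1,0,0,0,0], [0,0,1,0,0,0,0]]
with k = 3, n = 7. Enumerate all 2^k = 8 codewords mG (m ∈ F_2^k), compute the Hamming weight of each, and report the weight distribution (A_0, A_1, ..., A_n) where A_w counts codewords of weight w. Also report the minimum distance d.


Weight distribution: A_0 = 1, A_1 = 2, A_2 = 1, A_3 = 1, A_4 = 2, A_5 = 1. Minimum distance d = 1.

Enumerate all 2^3 = 8 messages m ∈ F_2^3.
For each, compute codeword c = mG in F_2^7, then tally its weight.
  m = 000 → c = 0000000, weight = 0.
  m = 100 → c = 1010101, weight = 4.
  m = 010 → c = 0110000, weight = 2.
  m = 110 → c = 1100101, weight = 4.
  m = 001 → c = 0010000, weight = 1.
  m = 101 → c = 1000101, weight = 3.
  m = 011 → c = 0100000, weight = 1.
  m = 111 → c = 1110101, weight = 5.
Tally weights:
  weight 0: 1 codewords.
  weight 1: 2 codewords.
  weight 2: 1 codewords.
  weight 3: 1 codewords.
  weight 4: 2 codewords.
  weight 5: 1 codewords.
Minimum distance d = smallest w > 0 with A_w > 0 = 1.
Sanity: Σ A_w = 8 = 2^3 = 8 ✓.


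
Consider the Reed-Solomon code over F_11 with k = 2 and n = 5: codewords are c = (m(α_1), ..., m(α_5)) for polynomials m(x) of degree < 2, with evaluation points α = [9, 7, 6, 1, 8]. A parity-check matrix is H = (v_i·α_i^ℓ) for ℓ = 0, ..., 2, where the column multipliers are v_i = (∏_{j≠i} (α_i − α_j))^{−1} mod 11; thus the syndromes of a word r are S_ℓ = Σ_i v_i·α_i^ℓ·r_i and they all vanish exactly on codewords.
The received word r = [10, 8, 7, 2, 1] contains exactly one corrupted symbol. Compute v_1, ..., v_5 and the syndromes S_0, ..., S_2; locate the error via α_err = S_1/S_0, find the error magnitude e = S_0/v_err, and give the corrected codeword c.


S = (10, 3, 2), error at position 5, error magnitude e = 3, c = [10, 8, 7, 2, 9].

Step 1: column multipliers v_i = (∏_{j≠i}(α_i − α_j))^{−1} mod 11.
  i = 1 (α = 9): (9−7)(9−6)(9−1)(9−8) = 2·3·8·1 = 48 ≡ 4, so v_1 = 4^{−1} = 3 (mod 11).
  i = 2 (α = 7): (7−9)(7−6)(7−1)(7−8) = (−2)·1·6·(−1) = 12 ≡ 1, so v_2 = 1^{−1} = 1 (mod 11).
  i = 3 (α = 6): (6−9)(6−7)(6−1)(6−8) = (−3)·(−1)·5·(−2) = −30 ≡ 3, so v_3 = 3^{−1} = 4 (mod 11).
  i = 4 (α = 1): (1−9)(1−7)(1−6)(1−8) = (−8)·(−6)·(−5)·(−7) = 1680 ≡ 8, so v_4 = 8^{−1} = 7 (mod 11).
  i = 5 (α = 8): (8−9)(8−7)(8−6)(8−1) = (−1)·1·2·7 = −14 ≡ 8, so v_5 = 8^{−1} = 7 (mod 11).
  v = [3, 1, 4, 7, 7].
Step 2: syndromes of r = [10, 8, 7, 2, 1] (all sums mod 11).
  S_0 = Σ v_i r_i = 3·10 + 1·8 + 4·7 + 7·2 + 7·1 = 87 ≡ 10.
  S_1 = Σ v_i α_i r_i = 3·9·10 + 1·7·8 + 4·6·7 + 7·1·2 + 7·8·1 = 564 ≡ 3.
  α_i^2 mod 11 = [4, 5, 3, 1, 9].
  S_2 = Σ v_i α_i^2 r_i = 3·4·10 + 1·5·8 + 4·3·7 + 7·1·2 + 7·9·1 = 321 ≡ 2.
  S = (10, 3, 2) ≠ 0, so r is not a codeword (an error is present).
Step 3: locate the error. For a single error e at position i, S_ℓ = v_i·e·α_i^ℓ, so α_err = S_1/S_0.
  S_0^{−1} = 10^{−1} = 10 (mod 11), so α_err = 3·10 = 30 ≡ 8 = α_5. Error position i = 5.
  Consistency check: S_2/S_1 = 2·4 = 8 ≡ 8 = α_err ✓ (single-error assumption holds).
Step 4: error magnitude e = S_0/v_5 = S_0·∏_{j≠5}(α_5 − α_j) = 10·8 = 80 ≡ 3 (mod 11).
Step 5: correct position 5: c_5 = r_5 − e = 1 − 3 ≡ 9 (mod 11). Hence c = [10, 8, 7, 2, 9].
  Check: interpolating c through the α_i gives m(x) = 1 + 1·x (degree < 2) with m(α_i) = c_i for every i, so c is indeed a codeword.


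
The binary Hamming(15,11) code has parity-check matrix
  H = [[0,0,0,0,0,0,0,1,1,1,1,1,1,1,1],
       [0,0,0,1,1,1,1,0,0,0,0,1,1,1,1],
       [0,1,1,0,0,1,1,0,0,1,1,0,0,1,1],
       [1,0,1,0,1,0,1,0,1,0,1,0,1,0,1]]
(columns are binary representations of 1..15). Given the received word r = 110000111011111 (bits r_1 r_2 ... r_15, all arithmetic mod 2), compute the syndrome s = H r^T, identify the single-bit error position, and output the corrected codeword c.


s = (1, 1, 1, 0)^T, error position = 14, corrected codeword c = 110000111011101

Compute s = H r^T mod 2 one row at a time:
  s_1 = 1 + 1 + 0 + 1 + 1 + 1 + 1 + 1 = 7 ≡ 1 (mod 2).
  s_2 = 0 + 0 + 0 + 1 + 1 + 1 + 1 + 1 = 5 ≡ 1 (mod 2).
  s_3 = 1 + 0 + 0 + 1 + 0 + 1 + 1 + 1 = 5 ≡ 1 (mod 2).
  s_4 = 1 + 0 + 0 + 1 + 1 + 1 + 1 + 1 = 6 ≡ 0 (mod 2).
s = (1, 1, 1, 0)^T — this equals column 14 of H (binary 1110), so error is at position 14.
Correct: flip bit 14 of r = 110000111011111 to get c = 110000111011101.


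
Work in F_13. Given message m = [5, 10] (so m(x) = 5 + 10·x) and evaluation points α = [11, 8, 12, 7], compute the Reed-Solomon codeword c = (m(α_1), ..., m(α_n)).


c = [11, 7, 8, 10]

Message polynomial: m(x) = 5 + 10·x (mod 13).
For each evaluation point α_i, compute m(α_i) mod 13:
  α_1 = 11: Horner steps 10 → 11, so m(11) = 11.
  α_2 = 8: Horner steps 10 → 7, so m(8) = 7.
  α_3 = 12: Horner steps 10 → 8, so m(12) = 8.
  α_4 = 7: Horner steps 10 → 10, so m(7) = 10.
Codeword c = [11, 7, 8, 10] ∈ F_13^4.


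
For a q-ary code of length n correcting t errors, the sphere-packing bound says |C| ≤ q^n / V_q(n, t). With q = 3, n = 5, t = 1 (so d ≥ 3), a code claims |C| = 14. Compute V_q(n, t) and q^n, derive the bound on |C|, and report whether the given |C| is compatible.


V_q(n, t) = 11, q^n = 243, Hamming bound = 22, |C| = 14 ≤ bound (satisfied).

Step 1: Compute V_q(n, t) = Σ_{j=0}^1 C(n, j) (q−1)^j.
  j = 0: C(5,0)·(2)^0 = 1·1 = 1.
  j = 1: C(5,1)·(2)^1 = 5·2 = 10.
  V_q(n, t) = 1 + 10 = 11.
Step 2: q^n = 3^5 = 243.
Step 3: Hamming bound ⌊q^n / V_q(n,t)⌋ = ⌊243/11⌋ = 22.
Step 4: Compare |C| = 14 to 22: satisfied.
The claimed |C| lies below the Hamming bound.


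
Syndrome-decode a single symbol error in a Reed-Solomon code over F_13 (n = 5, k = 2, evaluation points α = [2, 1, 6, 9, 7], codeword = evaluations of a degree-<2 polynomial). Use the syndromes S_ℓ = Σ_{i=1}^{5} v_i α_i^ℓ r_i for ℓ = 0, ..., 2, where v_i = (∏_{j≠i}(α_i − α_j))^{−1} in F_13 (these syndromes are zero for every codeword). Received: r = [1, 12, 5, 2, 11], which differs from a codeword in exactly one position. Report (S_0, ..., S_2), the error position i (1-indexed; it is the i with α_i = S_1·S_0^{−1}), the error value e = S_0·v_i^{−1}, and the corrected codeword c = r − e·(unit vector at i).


S = (6, 10, 8), error at position 3, error magnitude e = 9, c = [1, 12, 9, 2, 11].

Step 1: column multipliers v_i = (∏_{j≠i}(α_i − α_j))^{−1} mod 13.
  i = 1 (α = 2): (2−1)(2−6)(2−9)(2−7) = 1·(−4)·(−7)·(−5) = −140 ≡ 3, so v_1 = 3^{−1} = 9 (mod 13).
  i = 2 (α = 1): (1−2)(1−6)(1−9)(1−7) = (−1)·(−5)·(−8)·(−6) = 240 ≡ 6, so v_2 = 6^{−1} = 11 (mod 13).
  i = 3 (α = 6): (6−2)(6−1)(6−9)(6−7) = 4·5·(−3)·(−1) = 60 ≡ 8, so v_3 = 8^{−1} = 5 (mod 13).
  i = 4 (α = 9): (9−2)(9−1)(9−6)(9−7) = 7·8·3·2 = 336 ≡ 11, so v_4 = 11^{−1} = 6 (mod 13).
  i = 5 (α = 7): (7−2)(7−1)(7−6)(7−9) = 5·6·1·(−2) = −60 ≡ 5, so v_5 = 5^{−1} = 8 (mod 13).
  v = [9, 11, 5, 6, 8].
Step 2: syndromes of r = [1, 12, 5, 2, 11] (all sums mod 13).
  S_0 = Σ v_i r_i = 9·1 + 11·12 + 5·5 + 6·2 + 8·11 = 266 ≡ 6.
  S_1 = Σ v_i α_i r_i = 9·2·1 + 11·1·12 + 5·6·5 + 6·9·2 + 8·7·11 = 1024 ≡ 10.
  α_i^2 mod 13 = [4, 1, 10, 3, 10].
  S_2 = Σ v_i α_i^2 r_i = 9·4·1 + 11·1·12 + 5·10·5 + 6·3·2 + 8·10·11 = 1334 ≡ 8.
  S = (6, 10, 8) ≠ 0, so r is not a codeword (an error is present).
Step 3: locate the error. For a single error e at position i, S_ℓ = v_i·e·α_i^ℓ, so α_err = S_1/S_0.
  S_0^{−1} = 6^{−1} = 11 (mod 13), so α_err = 10·11 = 110 ≡ 6 = α_3. Error position i = 3.
  Consistency check: S_2/S_1 = 8·4 = 32 ≡ 6 = α_err ✓ (single-error assumption holds).
Step 4: error magnitude e = S_0/v_3 = S_0·∏_{j≠3}(α_3 − α_j) = 6·8 = 48 ≡ 9 (mod 13).
Step 5: correct position 3: c_3 = r_3 − e = 5 − 9 ≡ 9 (mod 13). Hence c = [1, 12, 9, 2, 11].
  Check: interpolating c through the α_i gives m(x) = 10 + 2·x (degree < 2) with m(α_i) = c_i for every i, so c is indeed a codeword.
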